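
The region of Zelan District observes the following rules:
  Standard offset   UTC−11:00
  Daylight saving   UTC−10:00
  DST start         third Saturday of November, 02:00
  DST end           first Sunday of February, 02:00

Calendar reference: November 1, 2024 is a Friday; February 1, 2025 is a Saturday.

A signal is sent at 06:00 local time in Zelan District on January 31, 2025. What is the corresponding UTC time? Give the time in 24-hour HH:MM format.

16:00

1 November 2024 is a Friday, so the first Saturday is November 2 and the third is November 16.
1 February 2025 is a Saturday, so the first Sunday is February 2.
January 31, 2025 falls between 16 November 2024 and 2 February 2025, so daylight saving is in effect and Zelan District is at UTC−10:00.
06:00 local + 10h = 16:00 UTC.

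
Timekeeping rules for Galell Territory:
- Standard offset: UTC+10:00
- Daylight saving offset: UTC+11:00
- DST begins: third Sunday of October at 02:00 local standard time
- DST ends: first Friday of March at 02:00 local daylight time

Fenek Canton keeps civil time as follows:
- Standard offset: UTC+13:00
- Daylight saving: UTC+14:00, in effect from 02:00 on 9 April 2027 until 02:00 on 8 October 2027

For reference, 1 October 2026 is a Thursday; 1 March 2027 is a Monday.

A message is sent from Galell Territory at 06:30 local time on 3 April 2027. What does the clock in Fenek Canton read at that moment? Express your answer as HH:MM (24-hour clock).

1 October 2026 is a Thursday, so the first Sunday is October 4 and the third is October 18.
1 March 2027 is a Monday, so the first Friday is March 5.
3 April 2027 does not fall between 18 October 2026 and 5 March 2027, so daylight saving is not in effect and Galell Territory is at UTC+10:00.
06:30 Galell Territory − 10h = 20:30 UTC (rolling into the previous day, 2 April 2027).
At the standard offset (UTC+13:00), 20:30 UTC + 13h = 09:30 Fenek Canton standard time (rolling into the next day, 3 April 2027).
The standard-time date in Fenek Canton, 3 April 2027, does not fall between 9 April and 8 October, so daylight saving is not in effect and Fenek Canton is at UTC+13:00.
20:30 UTC + 13h = 09:30 Fenek Canton (rolling into the next day, 3 April 2027).

09:30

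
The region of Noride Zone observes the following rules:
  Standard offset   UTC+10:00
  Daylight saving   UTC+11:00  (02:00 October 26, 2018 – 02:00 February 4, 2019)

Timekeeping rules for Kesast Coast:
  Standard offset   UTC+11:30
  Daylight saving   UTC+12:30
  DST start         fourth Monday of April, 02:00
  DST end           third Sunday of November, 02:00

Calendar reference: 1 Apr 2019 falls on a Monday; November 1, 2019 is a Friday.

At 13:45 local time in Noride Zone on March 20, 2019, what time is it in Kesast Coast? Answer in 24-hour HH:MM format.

15:15

March 20, 2019 is outside the daylight-saving period (26 October 2018 – 4 February 2019), so Noride Zone is on standard time, UTC+10:00.
13:45 Noride Zone − 10h = 03:45 UTC.
1 April 2019 is a Monday, so the first Monday is April 1 and the fourth is April 22.
1 November 2019 is a Friday, so the first Sunday is November 3 and the third is November 17.
At the standard offset (UTC+11:30), 03:45 UTC + 11h30m = 15:15 Kesast Coast standard time.
The standard-time date in Kesast Coast, March 20, 2019, is outside the daylight-saving period (22 April – 17 November), so Kesast Coast is on standard time, UTC+11:30.
03:45 UTC + 11h30m = 15:15 Kesast Coast.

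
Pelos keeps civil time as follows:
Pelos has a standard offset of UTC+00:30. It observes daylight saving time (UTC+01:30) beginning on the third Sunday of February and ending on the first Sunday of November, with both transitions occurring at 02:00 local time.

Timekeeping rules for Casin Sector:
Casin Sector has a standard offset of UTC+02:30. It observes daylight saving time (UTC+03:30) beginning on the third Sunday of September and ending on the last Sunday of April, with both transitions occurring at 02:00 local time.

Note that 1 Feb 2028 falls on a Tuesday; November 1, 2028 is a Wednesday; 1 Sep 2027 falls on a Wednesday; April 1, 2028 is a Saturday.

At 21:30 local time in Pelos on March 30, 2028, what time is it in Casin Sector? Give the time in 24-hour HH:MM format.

23:30

1 February 2028 is a Tuesday, so the first Sunday is February 6 and the third is February 20.
1 November 2028 is a Wednesday, so the first Sunday is November 5.
March 30, 2028 falls between 20 February and 5 November, so daylight saving is in effect and Pelos is at UTC+01:30.
21:30 Pelos − 1h30m = 20:00 UTC.
1 September 2027 is a Wednesday, so the first Sunday is September 5 and the third is September 19.
1 April 2028 is a Saturday, so Sundays fall on 2, 9, 16, 23, 30; the last is April 30.
At the standard offset (UTC+02:30), 20:00 UTC + 2h30m = 22:30 Casin Sector standard time.
Daylight saving runs 19 September 2027 – 30 April 2028; the standard-time date in Casin Sector, March 30, 2028, is inside that window, so Casin Sector is at UTC+03:30.
20:00 UTC + 3h30m = 23:30 Casin Sector.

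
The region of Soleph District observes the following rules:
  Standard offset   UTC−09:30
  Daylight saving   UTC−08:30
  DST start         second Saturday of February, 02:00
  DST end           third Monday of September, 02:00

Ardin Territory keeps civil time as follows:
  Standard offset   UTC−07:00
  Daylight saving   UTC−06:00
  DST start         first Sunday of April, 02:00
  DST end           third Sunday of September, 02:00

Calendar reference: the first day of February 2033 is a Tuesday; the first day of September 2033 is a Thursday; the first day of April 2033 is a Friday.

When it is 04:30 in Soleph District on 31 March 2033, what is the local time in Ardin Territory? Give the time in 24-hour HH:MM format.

06:00

1 February 2033 is a Tuesday, so the first Saturday is February 5 and the second is February 12.
1 September 2033 is a Thursday, so the first Monday is September 5 and the third is September 19.
31 March 2033 lies within the daylight-saving period (12 February – 19 September), so Soleph District is on daylight time, UTC−08:30.
04:30 Soleph District + 8h30m = 13:00 UTC.
1 April 2033 is a Friday, so the first Sunday is April 3.
1 September 2033 is a Thursday, so the first Sunday is September 4 and the third is September 18.
At the standard offset (UTC−07:00), 13:00 UTC − 7h = 06:00 Ardin Territory standard time.
The standard-time date in Ardin Territory, 31 March 2033, does not fall between 3 April and 18 September, so daylight saving is not in effect and Ardin Territory is at UTC−07:00.
13:00 UTC − 7h = 06:00 Ardin Territory.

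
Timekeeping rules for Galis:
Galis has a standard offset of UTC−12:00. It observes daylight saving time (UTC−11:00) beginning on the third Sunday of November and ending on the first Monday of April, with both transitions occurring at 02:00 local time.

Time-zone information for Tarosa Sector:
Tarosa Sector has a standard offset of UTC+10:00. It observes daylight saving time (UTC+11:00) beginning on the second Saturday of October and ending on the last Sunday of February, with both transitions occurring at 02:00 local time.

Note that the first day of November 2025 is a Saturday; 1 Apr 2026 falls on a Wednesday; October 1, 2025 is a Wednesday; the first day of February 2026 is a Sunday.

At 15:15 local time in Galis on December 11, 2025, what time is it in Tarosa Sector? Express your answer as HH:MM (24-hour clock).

1 November 2025 is a Saturday, so the first Sunday is November 2 and the third is November 16.
1 April 2026 is a Wednesday, so the first Monday is April 6.
Daylight saving runs 16 November 2025 – 6 April 2026; December 11, 2025 is inside that window, so Galis is at UTC−11:00.
15:15 Galis + 11h = 02:15 UTC (rolling into the next day, 12 December 2025).
1 October 2025 is a Wednesday, so the first Saturday is October 4 and the second is October 11.
1 February 2026 is a Sunday, so Sundays fall on 1, 8, 15, 22; the last is February 22.
At the standard offset (UTC+10:00), 02:15 UTC + 10h = 12:15 Tarosa Sector standard time.
The standard-time date in Tarosa Sector, December 12, 2025, falls between 11 October 2025 and 22 February 2026, so daylight saving is in effect and Tarosa Sector is at UTC+11:00.
02:15 UTC + 11h = 13:15 Tarosa Sector.

13:15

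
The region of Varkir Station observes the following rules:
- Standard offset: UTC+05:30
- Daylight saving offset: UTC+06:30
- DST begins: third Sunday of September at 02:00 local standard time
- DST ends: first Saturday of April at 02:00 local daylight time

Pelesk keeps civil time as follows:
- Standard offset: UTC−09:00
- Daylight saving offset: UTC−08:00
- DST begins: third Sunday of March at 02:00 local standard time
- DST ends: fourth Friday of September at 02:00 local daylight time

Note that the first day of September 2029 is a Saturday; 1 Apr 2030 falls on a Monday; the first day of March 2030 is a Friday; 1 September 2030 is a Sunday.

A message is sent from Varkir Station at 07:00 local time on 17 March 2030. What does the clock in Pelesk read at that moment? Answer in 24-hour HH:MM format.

15:30

1 September 2029 is a Saturday, so the first Sunday is September 2 and the third is September 16.
1 April 2030 is a Monday, so the first Saturday is April 6.
17 March 2030 falls between 16 September 2029 and 6 April 2030, so daylight saving is in effect and Varkir Station is at UTC+06:30.
07:00 Varkir Station − 6h30m = 00:30 UTC.
1 March 2030 is a Friday, so the first Sunday is March 3 and the third is March 17.
1 September 2030 is a Sunday, so the first Friday is September 6 and the fourth is September 27.
At the standard offset (UTC−09:00), 00:30 UTC − 9h = 15:30 Pelesk standard time (rolling into the previous day, 16 March 2030).
The standard-time date in Pelesk, 16 March 2030, does not fall between 17 March and 27 September, so daylight saving is not in effect and Pelesk is at UTC−09:00.
00:30 UTC − 9h = 15:30 Pelesk (rolling into the previous day, 16 March 2030).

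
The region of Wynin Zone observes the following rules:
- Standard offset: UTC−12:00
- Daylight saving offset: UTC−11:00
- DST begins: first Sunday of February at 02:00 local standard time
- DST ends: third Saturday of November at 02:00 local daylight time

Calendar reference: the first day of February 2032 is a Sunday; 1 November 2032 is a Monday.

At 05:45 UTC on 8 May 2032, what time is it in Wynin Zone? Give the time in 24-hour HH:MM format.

18:45

1 February 2032 is a Sunday, so the first Sunday is February 1.
1 November 2032 is a Monday, so the first Saturday is November 6 and the third is November 20.
At the standard offset (UTC−12:00), 05:45 UTC − 12h = 17:45 Wynin Zone standard time (rolling into the previous day, 7 May 2032).
The standard-time date in Wynin Zone, 7 May 2032, lies within the daylight-saving period (1 February – 20 November), so Wynin Zone is on daylight time, UTC−11:00.
05:45 UTC − 11h = 18:45 local (rolling into the previous day, 7 May 2032).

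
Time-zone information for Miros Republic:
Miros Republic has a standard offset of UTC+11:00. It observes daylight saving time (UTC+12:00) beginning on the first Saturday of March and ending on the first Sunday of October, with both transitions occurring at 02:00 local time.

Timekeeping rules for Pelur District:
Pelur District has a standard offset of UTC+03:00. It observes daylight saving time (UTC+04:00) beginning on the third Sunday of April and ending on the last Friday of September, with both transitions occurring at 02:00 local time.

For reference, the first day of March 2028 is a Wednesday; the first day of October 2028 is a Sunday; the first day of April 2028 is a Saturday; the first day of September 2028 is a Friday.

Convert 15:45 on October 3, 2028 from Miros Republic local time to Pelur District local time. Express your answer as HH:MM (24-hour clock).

1 March 2028 is a Wednesday, so the first Saturday is March 4.
1 October 2028 is a Sunday, so the first Sunday is October 1.
October 3, 2028 does not fall between 4 March and 1 October, so daylight saving is not in effect and Miros Republic is at UTC+11:00.
15:45 Miros Republic − 11h = 04:45 UTC.
1 April 2028 is a Saturday, so the first Sunday is April 2 and the third is April 16.
1 September 2028 is a Friday, so Fridays fall on 1, 8, 15, 22, 29; the last is September 29.
At the standard offset (UTC+03:00), 04:45 UTC + 3h = 07:45 Pelur District standard time.
Daylight saving runs 16 April – 29 September; the standard-time date in Pelur District, October 3, 2028, is outside that window, so Pelur District is on standard time at UTC+03:00.
04:45 UTC + 3h = 07:45 Pelur District.

07:45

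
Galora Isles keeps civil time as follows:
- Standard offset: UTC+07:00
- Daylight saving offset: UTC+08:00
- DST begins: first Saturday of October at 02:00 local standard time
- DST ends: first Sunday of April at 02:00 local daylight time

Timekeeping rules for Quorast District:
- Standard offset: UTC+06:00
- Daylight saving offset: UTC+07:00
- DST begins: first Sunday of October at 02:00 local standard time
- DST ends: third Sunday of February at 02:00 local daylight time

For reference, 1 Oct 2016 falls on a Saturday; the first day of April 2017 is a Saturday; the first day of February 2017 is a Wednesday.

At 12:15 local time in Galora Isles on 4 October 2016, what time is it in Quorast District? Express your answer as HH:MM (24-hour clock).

1 October 2016 is a Saturday, so the first Saturday is October 1.
1 April 2017 is a Saturday, so the first Sunday is April 2.
Daylight saving runs 1 October 2016 – 2 April 2017; 4 October 2016 is inside that window, so Galora Isles is at UTC+08:00.
12:15 Galora Isles − 8h = 04:15 UTC.
1 October 2016 is a Saturday, so the first Sunday is October 2.
1 February 2017 is a Wednesday, so the first Sunday is February 5 and the third is February 19.
At the standard offset (UTC+06:00), 04:15 UTC + 6h = 10:15 Quorast District standard time.
Daylight saving runs 2 October 2016 – 19 February 2017; the standard-time date in Quorast District, 4 October 2016, is inside that window, so Quorast District is at UTC+07:00.
04:15 UTC + 7h = 11:15 Quorast District.

11:15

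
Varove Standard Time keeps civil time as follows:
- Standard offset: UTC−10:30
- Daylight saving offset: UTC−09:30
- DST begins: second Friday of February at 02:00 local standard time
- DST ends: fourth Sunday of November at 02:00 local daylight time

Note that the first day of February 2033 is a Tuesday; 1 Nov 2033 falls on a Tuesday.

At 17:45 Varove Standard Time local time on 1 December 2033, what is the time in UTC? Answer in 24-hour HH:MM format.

04:15

1 February 2033 is a Tuesday, so the first Friday is February 4 and the second is February 11.
1 November 2033 is a Tuesday, so the first Sunday is November 6 and the fourth is November 27.
1 December 2033 is outside the daylight-saving period (11 February – 27 November), so Varove Standard Time is on standard time, UTC−10:30.
17:45 local + 10h30m = 04:15 UTC (rolling into the next day, 2 December 2033).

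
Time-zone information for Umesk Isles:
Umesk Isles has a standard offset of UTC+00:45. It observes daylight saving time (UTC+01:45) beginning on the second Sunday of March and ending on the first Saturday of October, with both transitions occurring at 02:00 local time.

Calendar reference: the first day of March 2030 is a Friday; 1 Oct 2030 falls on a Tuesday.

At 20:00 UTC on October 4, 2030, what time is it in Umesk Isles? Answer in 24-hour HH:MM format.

21:45

1 March 2030 is a Friday, so the first Sunday is March 3 and the second is March 10.
1 October 2030 is a Tuesday, so the first Saturday is October 5.
At the standard offset (UTC+00:45), 20:00 UTC + 0h45m = 20:45 Umesk Isles standard time.
The standard-time date in Umesk Isles, October 4, 2030, lies within the daylight-saving period (10 March – 5 October), so Umesk Isles is on daylight time, UTC+01:45.
20:00 UTC + 1h45m = 21:45 local.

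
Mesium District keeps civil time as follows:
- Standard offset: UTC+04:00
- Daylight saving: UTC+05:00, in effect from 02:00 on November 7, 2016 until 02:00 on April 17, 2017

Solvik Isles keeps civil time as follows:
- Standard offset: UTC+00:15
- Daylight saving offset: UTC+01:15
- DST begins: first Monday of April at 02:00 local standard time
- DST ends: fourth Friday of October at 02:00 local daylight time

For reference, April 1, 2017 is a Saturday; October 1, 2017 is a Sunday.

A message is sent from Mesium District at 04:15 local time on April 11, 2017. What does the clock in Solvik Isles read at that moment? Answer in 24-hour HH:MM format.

00:30

April 11, 2017 lies within the daylight-saving period (7 November 2016 – 17 April 2017), so Mesium District is on daylight time, UTC+05:00.
04:15 Mesium District − 5h = 23:15 UTC (rolling into the previous day, 10 April 2017).
1 April 2017 is a Saturday, so the first Monday is April 3.
1 October 2017 is a Sunday, so the first Friday is October 6 and the fourth is October 27.
At the standard offset (UTC+00:15), 23:15 UTC + 0h15m = 23:30 Solvik Isles standard time.
Daylight saving runs 3 April – 27 October; the standard-time date in Solvik Isles, April 10, 2017, is inside that window, so Solvik Isles is at UTC+01:15.
23:15 UTC + 1h15m = 00:30 Solvik Isles (rolling into the next day, 11 April 2017).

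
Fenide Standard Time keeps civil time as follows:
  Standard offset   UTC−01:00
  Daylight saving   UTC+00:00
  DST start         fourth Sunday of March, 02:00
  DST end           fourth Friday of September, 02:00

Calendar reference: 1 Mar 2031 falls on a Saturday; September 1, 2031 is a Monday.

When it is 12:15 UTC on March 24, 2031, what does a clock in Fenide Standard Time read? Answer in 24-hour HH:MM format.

1 March 2031 is a Saturday, so the first Sunday is March 2 and the fourth is March 23.
1 September 2031 is a Monday, so the first Friday is September 5 and the fourth is September 26.
At the standard offset (UTC−01:00), 12:15 UTC − 1h = 11:15 Fenide Standard Time standard time.
The standard-time date in Fenide Standard Time, March 24, 2031, falls between 23 March and 26 September, so daylight saving is in effect and Fenide Standard Time is at UTC+00:00.
12:15 UTC + 0h = 12:15 local.

12:15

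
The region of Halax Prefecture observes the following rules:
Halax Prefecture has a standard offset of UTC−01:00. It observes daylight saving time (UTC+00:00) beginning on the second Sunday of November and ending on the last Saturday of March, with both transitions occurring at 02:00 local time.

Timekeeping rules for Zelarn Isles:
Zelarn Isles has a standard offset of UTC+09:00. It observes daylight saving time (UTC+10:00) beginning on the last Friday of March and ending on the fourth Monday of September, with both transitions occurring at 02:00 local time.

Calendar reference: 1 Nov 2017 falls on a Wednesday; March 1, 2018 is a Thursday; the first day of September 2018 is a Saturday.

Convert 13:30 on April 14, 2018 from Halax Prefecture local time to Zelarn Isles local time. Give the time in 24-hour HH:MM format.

00:30

1 November 2017 is a Wednesday, so the first Sunday is November 5 and the second is November 12.
1 March 2018 is a Thursday, so Saturdays fall on 3, 10, 17, 24, 31; the last is March 31.
April 14, 2018 is outside the daylight-saving period (12 November 2017 – 31 March 2018), so Halax Prefecture is on standard time, UTC−01:00.
13:30 Halax Prefecture + 1h = 14:30 UTC.
1 March 2018 is a Thursday, so Fridays fall on 2, 9, 16, 23, 30; the last is March 30.
1 September 2018 is a Saturday, so the first Monday is September 3 and the fourth is September 24.
At the standard offset (UTC+09:00), 14:30 UTC + 9h = 23:30 Zelarn Isles standard time.
Daylight saving runs 30 March – 24 September; the standard-time date in Zelarn Isles, April 14, 2018, is inside that window, so Zelarn Isles is at UTC+10:00.
14:30 UTC + 10h = 00:30 Zelarn Isles (rolling into the next day, 15 April 2018).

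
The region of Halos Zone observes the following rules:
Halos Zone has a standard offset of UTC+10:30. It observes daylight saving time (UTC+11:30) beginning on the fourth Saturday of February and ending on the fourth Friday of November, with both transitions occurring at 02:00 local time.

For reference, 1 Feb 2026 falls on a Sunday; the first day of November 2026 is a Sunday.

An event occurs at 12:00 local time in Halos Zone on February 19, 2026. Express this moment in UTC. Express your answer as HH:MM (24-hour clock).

01:30

1 February 2026 is a Sunday, so the first Saturday is February 7 and the fourth is February 28.
1 November 2026 is a Sunday, so the first Friday is November 6 and the fourth is November 27.
February 19, 2026 does not fall between 28 February and 27 November, so daylight saving is not in effect and Halos Zone is at UTC+10:30.
12:00 local − 10h30m = 01:30 UTC.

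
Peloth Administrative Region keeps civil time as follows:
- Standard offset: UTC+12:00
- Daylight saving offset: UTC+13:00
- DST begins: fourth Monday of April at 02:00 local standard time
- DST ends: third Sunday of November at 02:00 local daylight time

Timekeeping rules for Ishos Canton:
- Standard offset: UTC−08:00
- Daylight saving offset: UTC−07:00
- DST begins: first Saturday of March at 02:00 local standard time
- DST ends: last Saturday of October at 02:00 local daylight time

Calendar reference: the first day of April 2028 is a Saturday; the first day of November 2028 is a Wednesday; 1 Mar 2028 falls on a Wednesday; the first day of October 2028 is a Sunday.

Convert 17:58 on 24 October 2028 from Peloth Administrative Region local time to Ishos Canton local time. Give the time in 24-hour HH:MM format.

21:58

1 April 2028 is a Saturday, so the first Monday is April 3 and the fourth is April 24.
1 November 2028 is a Wednesday, so the first Sunday is November 5 and the third is November 19.
Daylight saving runs 24 April – 19 November; 24 October 2028 is inside that window, so Peloth Administrative Region is at UTC+13:00.
17:58 Peloth Administrative Region − 13h = 04:58 UTC.
1 March 2028 is a Wednesday, so the first Saturday is March 4.
1 October 2028 is a Sunday, so Saturdays fall on 7, 14, 21, 28; the last is October 28.
At the standard offset (UTC−08:00), 04:58 UTC − 8h = 20:58 Ishos Canton standard time (rolling into the previous day, 23 October 2028).
The standard-time date in Ishos Canton, 23 October 2028, lies within the daylight-saving period (4 March – 28 October), so Ishos Canton is on daylight time, UTC−07:00.
04:58 UTC − 7h = 21:58 Ishos Canton (rolling into the previous day, 23 October 2028).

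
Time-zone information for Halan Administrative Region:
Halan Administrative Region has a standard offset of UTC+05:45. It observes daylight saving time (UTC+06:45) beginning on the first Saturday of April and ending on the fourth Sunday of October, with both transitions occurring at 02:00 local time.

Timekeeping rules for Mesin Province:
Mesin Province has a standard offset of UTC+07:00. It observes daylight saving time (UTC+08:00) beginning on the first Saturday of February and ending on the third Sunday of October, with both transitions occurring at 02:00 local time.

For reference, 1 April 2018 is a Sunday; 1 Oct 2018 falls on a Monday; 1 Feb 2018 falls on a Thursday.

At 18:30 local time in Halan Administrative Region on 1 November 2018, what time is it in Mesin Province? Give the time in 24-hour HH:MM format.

1 April 2018 is a Sunday, so the first Saturday is April 7.
1 October 2018 is a Monday, so the first Sunday is October 7 and the fourth is October 28.
1 November 2018 does not fall between 7 April and 28 October, so daylight saving is not in effect and Halan Administrative Region is at UTC+05:45.
18:30 Halan Administrative Region − 5h45m = 12:45 UTC.
1 February 2018 is a Thursday, so the first Saturday is February 3.
1 October 2018 is a Monday, so the first Sunday is October 7 and the third is October 21.
At the standard offset (UTC+07:00), 12:45 UTC + 7h = 19:45 Mesin Province standard time.
The standard-time date in Mesin Province, 1 November 2018, does not fall between 3 February and 21 October, so daylight saving is not in effect and Mesin Province is at UTC+07:00.
12:45 UTC + 7h = 19:45 Mesin Province.

19:45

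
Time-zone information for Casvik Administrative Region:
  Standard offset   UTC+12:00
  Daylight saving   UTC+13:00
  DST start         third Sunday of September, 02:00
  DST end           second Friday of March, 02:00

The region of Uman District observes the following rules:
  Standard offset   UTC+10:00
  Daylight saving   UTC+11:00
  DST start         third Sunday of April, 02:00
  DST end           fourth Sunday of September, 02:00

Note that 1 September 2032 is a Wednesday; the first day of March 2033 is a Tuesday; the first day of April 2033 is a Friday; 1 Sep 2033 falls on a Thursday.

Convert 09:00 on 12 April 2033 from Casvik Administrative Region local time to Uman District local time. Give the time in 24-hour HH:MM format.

1 September 2032 is a Wednesday, so the first Sunday is September 5 and the third is September 19.
1 March 2033 is a Tuesday, so the first Friday is March 4 and the second is March 11.
12 April 2033 does not fall between 19 September 2032 and 11 March 2033, so daylight saving is not in effect and Casvik Administrative Region is at UTC+12:00.
09:00 Casvik Administrative Region − 12h = 21:00 UTC (rolling into the previous day, 11 April 2033).
1 April 2033 is a Friday, so the first Sunday is April 3 and the third is April 17.
1 September 2033 is a Thursday, so the first Sunday is September 4 and the fourth is September 25.
At the standard offset (UTC+10:00), 21:00 UTC + 10h = 07:00 Uman District standard time (rolling into the next day, 12 April 2033).
Daylight saving runs 17 April – 25 September; the standard-time date in Uman District, 12 April 2033, is outside that window, so Uman District is on standard time at UTC+10:00.
21:00 UTC + 10h = 07:00 Uman District (rolling into the next day, 12 April 2033).

07:00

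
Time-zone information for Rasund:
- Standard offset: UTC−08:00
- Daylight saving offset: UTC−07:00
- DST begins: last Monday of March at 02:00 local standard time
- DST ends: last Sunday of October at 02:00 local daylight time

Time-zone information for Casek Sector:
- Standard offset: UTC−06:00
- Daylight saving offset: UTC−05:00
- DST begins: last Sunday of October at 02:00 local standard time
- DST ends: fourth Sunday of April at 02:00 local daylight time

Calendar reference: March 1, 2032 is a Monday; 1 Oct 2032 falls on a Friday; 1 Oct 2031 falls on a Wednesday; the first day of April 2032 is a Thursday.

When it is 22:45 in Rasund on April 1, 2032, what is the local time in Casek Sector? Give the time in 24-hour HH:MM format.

1 March 2032 is a Monday, so Mondays fall on 1, 8, 15, 22, 29; the last is March 29.
1 October 2032 is a Friday, so Sundays fall on 3, 10, 17, 24, 31; the last is October 31.
April 1, 2032 falls between 29 March and 31 October, so daylight saving is in effect and Rasund is at UTC−07:00.
22:45 Rasund + 7h = 05:45 UTC (rolling into the next day, 2 April 2032).
1 October 2031 is a Wednesday, so Sundays fall on 5, 12, 19, 26; the last is October 26.
1 April 2032 is a Thursday, so the first Sunday is April 4 and the fourth is April 25.
At the standard offset (UTC−06:00), 05:45 UTC − 6h = 23:45 Casek Sector standard time (rolling into the previous day, 1 April 2032).
The standard-time date in Casek Sector, April 1, 2032, falls between 26 October 2031 and 25 April 2032, so daylight saving is in effect and Casek Sector is at UTC−05:00.
05:45 UTC − 5h = 00:45 Casek Sector.

00:45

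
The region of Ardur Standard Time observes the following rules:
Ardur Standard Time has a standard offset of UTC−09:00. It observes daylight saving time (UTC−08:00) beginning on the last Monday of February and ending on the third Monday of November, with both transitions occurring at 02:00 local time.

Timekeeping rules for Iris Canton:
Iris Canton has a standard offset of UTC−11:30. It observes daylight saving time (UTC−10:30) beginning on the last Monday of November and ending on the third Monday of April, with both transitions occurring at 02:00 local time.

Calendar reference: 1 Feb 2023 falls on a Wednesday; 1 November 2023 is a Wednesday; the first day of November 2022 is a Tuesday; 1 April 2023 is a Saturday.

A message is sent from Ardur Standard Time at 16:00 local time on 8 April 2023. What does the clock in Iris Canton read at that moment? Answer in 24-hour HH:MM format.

1 February 2023 is a Wednesday, so Mondays fall on 6, 13, 20, 27; the last is February 27.
1 November 2023 is a Wednesday, so the first Monday is November 6 and the third is November 20.
8 April 2023 falls between 27 February and 20 November, so daylight saving is in effect and Ardur Standard Time is at UTC−08:00.
16:00 Ardur Standard Time + 8h = 00:00 UTC (rolling into the next day, 9 April 2023).
1 November 2022 is a Tuesday, so Mondays fall on 7, 14, 21, 28; the last is November 28.
1 April 2023 is a Saturday, so the first Monday is April 3 and the third is April 17.
At the standard offset (UTC−11:30), 00:00 UTC − 11h30m = 12:30 Iris Canton standard time (rolling into the previous day, 8 April 2023).
The standard-time date in Iris Canton, 8 April 2023, falls between 28 November 2022 and 17 April 2023, so daylight saving is in effect and Iris Canton is at UTC−10:30.
00:00 UTC − 10h30m = 13:30 Iris Canton (rolling into the previous day, 8 April 2023).

13:30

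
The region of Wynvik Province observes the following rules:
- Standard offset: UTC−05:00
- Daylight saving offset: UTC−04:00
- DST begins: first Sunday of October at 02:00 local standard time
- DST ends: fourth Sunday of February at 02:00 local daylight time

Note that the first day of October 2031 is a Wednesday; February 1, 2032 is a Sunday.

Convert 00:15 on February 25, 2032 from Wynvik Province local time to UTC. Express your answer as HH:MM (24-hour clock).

05:15

1 October 2031 is a Wednesday, so the first Sunday is October 5.
1 February 2032 is a Sunday, so the first Sunday is February 1 and the fourth is February 22.
Daylight saving runs 5 October 2031 – 22 February 2032; February 25, 2032 is outside that window, so Wynvik Province is on standard time at UTC−05:00.
00:15 local + 5h = 05:15 UTC.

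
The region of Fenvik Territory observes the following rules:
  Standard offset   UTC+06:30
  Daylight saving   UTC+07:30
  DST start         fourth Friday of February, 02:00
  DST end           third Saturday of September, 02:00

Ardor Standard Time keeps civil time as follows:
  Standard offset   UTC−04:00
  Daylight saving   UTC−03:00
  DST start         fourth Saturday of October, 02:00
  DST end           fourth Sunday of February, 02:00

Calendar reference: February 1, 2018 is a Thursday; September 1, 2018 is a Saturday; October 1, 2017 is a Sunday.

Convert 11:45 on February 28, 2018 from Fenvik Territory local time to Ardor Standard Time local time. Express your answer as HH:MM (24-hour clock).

1 February 2018 is a Thursday, so the first Friday is February 2 and the fourth is February 23.
1 September 2018 is a Saturday, so the first Saturday is September 1 and the third is September 15.
February 28, 2018 falls between 23 February and 15 September, so daylight saving is in effect and Fenvik Territory is at UTC+07:30.
11:45 Fenvik Territory − 7h30m = 04:15 UTC.
1 October 2017 is a Sunday, so the first Saturday is October 7 and the fourth is October 28.
1 February 2018 is a Thursday, so the first Sunday is February 4 and the fourth is February 25.
At the standard offset (UTC−04:00), 04:15 UTC − 4h = 00:15 Ardor Standard Time standard time.
The standard-time date in Ardor Standard Time, February 28, 2018, is outside the daylight-saving period (28 October 2017 – 25 February 2018), so Ardor Standard Time is on standard time, UTC−04:00.
04:15 UTC − 4h = 00:15 Ardor Standard Time.

00:15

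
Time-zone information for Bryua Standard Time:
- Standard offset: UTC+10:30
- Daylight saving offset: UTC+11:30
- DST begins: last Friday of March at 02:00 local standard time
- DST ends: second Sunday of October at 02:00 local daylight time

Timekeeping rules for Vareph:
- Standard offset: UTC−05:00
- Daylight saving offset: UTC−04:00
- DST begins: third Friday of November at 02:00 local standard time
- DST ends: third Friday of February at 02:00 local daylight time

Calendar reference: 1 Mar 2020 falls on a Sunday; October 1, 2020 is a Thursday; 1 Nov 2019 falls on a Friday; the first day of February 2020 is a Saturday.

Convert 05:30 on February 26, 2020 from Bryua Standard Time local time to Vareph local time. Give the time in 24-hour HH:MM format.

1 March 2020 is a Sunday, so Fridays fall on 6, 13, 20, 27; the last is March 27.
1 October 2020 is a Thursday, so the first Sunday is October 4 and the second is October 11.
February 26, 2020 is outside the daylight-saving period (27 March – 11 October), so Bryua Standard Time is on standard time, UTC+10:30.
05:30 Bryua Standard Time − 10h30m = 19:00 UTC (rolling into the previous day, 25 February 2020).
1 November 2019 is a Friday, so the first Friday is November 1 and the third is November 15.
1 February 2020 is a Saturday, so the first Friday is February 7 and the third is February 21.
At the standard offset (UTC−05:00), 19:00 UTC − 5h = 14:00 Vareph standard time.
The standard-time date in Vareph, February 25, 2020, does not fall between 15 November 2019 and 21 February 2020, so daylight saving is not in effect and Vareph is at UTC−05:00.
19:00 UTC − 5h = 14:00 Vareph.

14:00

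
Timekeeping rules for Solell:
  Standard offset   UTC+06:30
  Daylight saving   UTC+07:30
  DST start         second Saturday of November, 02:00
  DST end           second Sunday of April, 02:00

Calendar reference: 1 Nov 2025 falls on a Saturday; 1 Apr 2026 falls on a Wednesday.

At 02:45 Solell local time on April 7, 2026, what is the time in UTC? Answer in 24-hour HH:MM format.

19:15

1 November 2025 is a Saturday, so the first Saturday is November 1 and the second is November 8.
1 April 2026 is a Wednesday, so the first Sunday is April 5 and the second is April 12.
Daylight saving runs 8 November 2025 – 12 April 2026; April 7, 2026 is inside that window, so Solell is at UTC+07:30.
02:45 local − 7h30m = 19:15 UTC (rolling into the previous day, 6 April 2026).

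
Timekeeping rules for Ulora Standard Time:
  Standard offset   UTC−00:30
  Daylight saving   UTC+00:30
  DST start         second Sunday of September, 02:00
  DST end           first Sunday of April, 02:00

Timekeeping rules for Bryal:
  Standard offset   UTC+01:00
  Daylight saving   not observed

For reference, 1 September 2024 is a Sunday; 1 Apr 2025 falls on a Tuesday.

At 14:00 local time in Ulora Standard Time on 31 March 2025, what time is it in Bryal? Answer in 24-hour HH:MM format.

1 September 2024 is a Sunday, so the first Sunday is September 1 and the second is September 8.
1 April 2025 is a Tuesday, so the first Sunday is April 6.
31 March 2025 lies within the daylight-saving period (8 September 2024 – 6 April 2025), so Ulora Standard Time is on daylight time, UTC+00:30.
14:00 Ulora Standard Time − 0h30m = 13:30 UTC.
Bryal has no daylight saving, so its offset is UTC+01:00 year-round.
13:30 UTC + 1h = 14:30 Bryal.

14:30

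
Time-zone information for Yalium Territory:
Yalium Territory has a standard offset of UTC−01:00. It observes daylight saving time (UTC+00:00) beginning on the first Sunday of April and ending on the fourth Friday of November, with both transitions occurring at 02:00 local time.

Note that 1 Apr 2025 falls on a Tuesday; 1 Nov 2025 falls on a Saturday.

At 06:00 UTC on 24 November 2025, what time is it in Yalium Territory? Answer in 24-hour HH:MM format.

06:00

1 April 2025 is a Tuesday, so the first Sunday is April 6.
1 November 2025 is a Saturday, so the first Friday is November 7 and the fourth is November 28.
At the standard offset (UTC−01:00), 06:00 UTC − 1h = 05:00 Yalium Territory standard time.
The standard-time date in Yalium Territory, 24 November 2025, lies within the daylight-saving period (6 April – 28 November), so Yalium Territory is on daylight time, UTC+00:00.
06:00 UTC + 0h = 06:00 local.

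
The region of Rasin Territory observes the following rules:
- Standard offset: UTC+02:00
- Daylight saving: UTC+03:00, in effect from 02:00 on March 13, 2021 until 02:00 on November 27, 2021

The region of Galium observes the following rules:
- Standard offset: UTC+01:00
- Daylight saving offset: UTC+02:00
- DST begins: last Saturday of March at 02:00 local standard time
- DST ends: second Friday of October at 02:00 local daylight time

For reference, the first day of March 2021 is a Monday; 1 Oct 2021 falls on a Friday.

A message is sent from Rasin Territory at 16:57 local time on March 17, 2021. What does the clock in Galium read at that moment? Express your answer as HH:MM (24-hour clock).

14:57

Daylight saving runs 13 March – 27 November; March 17, 2021 is inside that window, so Rasin Territory is at UTC+03:00.
16:57 Rasin Territory − 3h = 13:57 UTC.
1 March 2021 is a Monday, so Saturdays fall on 6, 13, 20, 27; the last is March 27.
1 October 2021 is a Friday, so the first Friday is October 1 and the second is October 8.
At the standard offset (UTC+01:00), 13:57 UTC + 1h = 14:57 Galium standard time.
The standard-time date in Galium, March 17, 2021, does not fall between 27 March and 8 October, so daylight saving is not in effect and Galium is at UTC+01:00.
13:57 UTC + 1h = 14:57 Galium.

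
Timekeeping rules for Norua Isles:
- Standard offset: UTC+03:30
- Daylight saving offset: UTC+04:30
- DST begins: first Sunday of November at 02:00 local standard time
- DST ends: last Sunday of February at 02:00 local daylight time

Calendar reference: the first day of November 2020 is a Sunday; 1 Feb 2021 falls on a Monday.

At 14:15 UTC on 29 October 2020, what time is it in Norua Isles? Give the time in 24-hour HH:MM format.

17:45

1 November 2020 is a Sunday, so the first Sunday is November 1.
1 February 2021 is a Monday, so Sundays fall on 7, 14, 21, 28; the last is February 28.
At the standard offset (UTC+03:30), 14:15 UTC + 3h30m = 17:45 Norua Isles standard time.
The standard-time date in Norua Isles, 29 October 2020, does not fall between 1 November 2020 and 28 February 2021, so daylight saving is not in effect and Norua Isles is at UTC+03:30.
14:15 UTC + 3h30m = 17:45 local.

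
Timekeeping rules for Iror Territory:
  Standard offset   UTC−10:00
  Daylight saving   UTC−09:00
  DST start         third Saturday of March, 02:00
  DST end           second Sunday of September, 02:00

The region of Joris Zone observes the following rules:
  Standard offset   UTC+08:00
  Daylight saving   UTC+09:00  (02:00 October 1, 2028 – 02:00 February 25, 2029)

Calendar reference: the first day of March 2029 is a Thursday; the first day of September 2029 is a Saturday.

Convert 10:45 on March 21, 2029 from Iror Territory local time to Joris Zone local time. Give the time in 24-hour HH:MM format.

1 March 2029 is a Thursday, so the first Saturday is March 3 and the third is March 17.
1 September 2029 is a Saturday, so the first Sunday is September 2 and the second is September 9.
Daylight saving runs 17 March – 9 September; March 21, 2029 is inside that window, so Iror Territory is at UTC−09:00.
10:45 Iror Territory + 9h = 19:45 UTC.
At the standard offset (UTC+08:00), 19:45 UTC + 8h = 03:45 Joris Zone standard time (rolling into the next day, 22 March 2029).
The standard-time date in Joris Zone, March 22, 2029, is outside the daylight-saving period (1 October 2028 – 25 February 2029), so Joris Zone is on standard time, UTC+08:00.
19:45 UTC + 8h = 03:45 Joris Zone (rolling into the next day, 22 March 2029).

03:45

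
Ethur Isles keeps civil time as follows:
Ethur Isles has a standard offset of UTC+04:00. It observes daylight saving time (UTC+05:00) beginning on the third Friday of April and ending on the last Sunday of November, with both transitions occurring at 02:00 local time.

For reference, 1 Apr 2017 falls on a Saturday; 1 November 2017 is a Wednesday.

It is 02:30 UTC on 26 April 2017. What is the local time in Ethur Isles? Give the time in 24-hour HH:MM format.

07:30

1 April 2017 is a Saturday, so the first Friday is April 7 and the third is April 21.
1 November 2017 is a Wednesday, so Sundays fall on 5, 12, 19, 26; the last is November 26.
At the standard offset (UTC+04:00), 02:30 UTC + 4h = 06:30 Ethur Isles standard time.
The standard-time date in Ethur Isles, 26 April 2017, falls between 21 April and 26 November, so daylight saving is in effect and Ethur Isles is at UTC+05:00.
02:30 UTC + 5h = 07:30 local.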